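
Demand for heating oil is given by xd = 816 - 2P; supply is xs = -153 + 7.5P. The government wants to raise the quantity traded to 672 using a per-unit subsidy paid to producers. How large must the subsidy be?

At x = 672, invert demand for the buyer price: Pb = (816 − 672)/2 = 72; invert supply for the seller price: Ps = (672 − (-153))/7.5 = 110.
The subsidy must fill the gap: s = Ps − Pb = 110 − 72 = 38.

Required subsidy s = 38 per unit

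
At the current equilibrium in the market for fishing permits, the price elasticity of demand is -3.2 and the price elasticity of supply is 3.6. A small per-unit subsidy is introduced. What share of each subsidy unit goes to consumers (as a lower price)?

For a small subsidy around the equilibrium, the benefit split depends on the relative slopes, which at a point are proportional to the elasticities.
Buyer share = εs/(εs + |εd|) = 3.6/(3.6 + 3.2) = 9/17; seller share = |εd|/(εs + |εd|) = 8/17.

Consumer share = 9/17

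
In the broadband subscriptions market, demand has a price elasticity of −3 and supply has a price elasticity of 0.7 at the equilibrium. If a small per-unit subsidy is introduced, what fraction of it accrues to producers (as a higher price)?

Producer share = 30/37

For a small subsidy around the equilibrium, the benefit split depends on the relative slopes, which at a point are proportional to the elasticities.
Buyer share = εs/(εs + |εd|) = 0.7/(0.7 + 3) = 7/37; seller share = |εd|/(εs + |εd|) = 30/37.
So producers capture 30/37 of the subsidy.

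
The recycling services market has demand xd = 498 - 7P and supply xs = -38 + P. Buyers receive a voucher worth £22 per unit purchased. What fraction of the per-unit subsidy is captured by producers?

Producer share = 0.875

Pre-subsidy: 498 - 7P = -38 + P gives P* = 67, x* = 29.
With the rebate, buyers effectively pay Pb = Ps − 22, where Ps is the price sellers receive.
Demand in terms of Ps becomes xd = 498 − 7(Ps − 22) = 652 - 7Ps. Setting this equal to supply: 652 - 7Ps = -38 + Ps, so Ps = 86.25.
Buyers pay Pb = 86.25 − 22 = 64.25; x' = -38 + 1·86.25 = 48.25.
Buyers' price falls by P* − Pb = 67 − 64.25 = 2.75; sellers' price rises by Ps − P* = 86.25 − 67 = 19.25.
So producers capture 19.25/22 = 0.875 of each unit of subsidy.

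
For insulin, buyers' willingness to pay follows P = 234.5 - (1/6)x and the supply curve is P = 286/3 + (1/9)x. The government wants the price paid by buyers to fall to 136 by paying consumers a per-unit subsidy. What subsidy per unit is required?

Required subsidy s = 25 per unit

At a buyer price of 136, quantity demanded is 1407 − 6·136 = 591.
Sellers supply 591 only when they receive Ps = 286/3 + (1/9)·591 = 161.
s = Ps − Pb = 161 − 136 = 25.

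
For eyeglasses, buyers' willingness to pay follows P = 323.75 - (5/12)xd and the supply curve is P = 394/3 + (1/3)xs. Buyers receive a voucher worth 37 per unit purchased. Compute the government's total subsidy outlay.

Government cost = 101861/9

Pre-subsidy: 323.75 - (5/12)x = 394/3 + (1/3)x gives x* = 2309/9 and P* = 5855/27.
With the rebate, buyers effectively pay Pb = Ps − 37, where Ps is the price sellers receive.
On the curves, Pb = 323.75 - (5/12)x and Ps = 394/3 + (1/3)x; the wedge Ps − Pb = 37 gives 394/3 + (1/3)x − (323.75 - (5/12)x) = 37, so x' = 2753/9.
Then Pb = 323.75 − (5/12)·(2753/9) = 5300/27 and Ps = 394/3 + (1/3)·(2753/9) = 6299/27.
Government outlay = subsidy × quantity = 37 × 2753/9 = 101861/9.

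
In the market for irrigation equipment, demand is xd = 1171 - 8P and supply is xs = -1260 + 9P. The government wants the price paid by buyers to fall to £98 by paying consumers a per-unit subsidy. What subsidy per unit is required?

Required subsidy s = £85 per unit

At a buyer price of 98, quantity demanded is 1171 − 8·98 = 387.
Sellers supply 387 only when they receive Ps with -1260 + 9·Ps = 387, i.e. Ps = 183.
s = Ps − Pb = 183 − 98 = 85.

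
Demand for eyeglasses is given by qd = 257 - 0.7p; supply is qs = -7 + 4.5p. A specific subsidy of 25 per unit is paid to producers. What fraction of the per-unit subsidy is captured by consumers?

Consumer share = 45/52

Pre-subsidy: 257 - 0.7p = -7 + 4.5p gives p* = 660/13, q* = 2879/13.
With the subsidy, sellers receive ps = pb + 25 for each unit, where pb is the price buyers pay.
Supply in terms of pb becomes qs = -7 + 4.5(pb + 25) = 105.5 + 4.5pb. Setting this equal to demand: 257 - 0.7pb = 105.5 + 4.5pb, so pb = 1515/52.
Sellers receive ps = 1515/52 + 25 = 2815/52; q' = 257 − 0.7·(1515/52) = 24607/104.
Buyers' price falls by p* − pb = 660/13 − 1515/52 = 1125/52; sellers' price rises by ps − p* = 2815/52 − 660/13 = 175/52.
So consumers capture (1125/52)/25 = 45/52 of each unit of subsidy.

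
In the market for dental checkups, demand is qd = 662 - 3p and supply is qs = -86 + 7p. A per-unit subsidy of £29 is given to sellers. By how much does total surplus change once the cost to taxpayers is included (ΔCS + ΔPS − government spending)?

Net change in total surplus = -£883.05

Pre-subsidy: 662 - 3p = -86 + 7p gives p* = 74.8, q* = 437.6.
With the subsidy, sellers receive ps = pb + 29 for each unit, where pb is the price buyers pay.
Supply in terms of pb becomes qs = -86 + 7(pb + 29) = 117 + 7pb. Setting this equal to demand: 662 - 3pb = 117 + 7pb, so pb = 54.5.
Sellers receive ps = 54.5 + 29 = 83.5; q' = 662 − 3·54.5 = 498.5.
ΔCS = ½(437.6 + 498.5)(74.8 − 54.5) = 9501.415; ΔPS = ½(437.6 + 498.5)(83.5 − 74.8) = 4072.035.
Government spending = 29 × 498.5 = 14456.5.
Net change = 9501.415 + 4072.035 − 14456.5 = -883.05. The loss equals the DWL triangle ½·29·60.9.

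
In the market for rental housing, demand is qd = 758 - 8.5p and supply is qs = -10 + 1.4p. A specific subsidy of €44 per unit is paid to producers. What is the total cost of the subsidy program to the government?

Government cost = 59992/9

Pre-subsidy: 758 - 8.5p = -10 + 1.4p gives p* = 2560/33, q* = 3254/33.
With the subsidy, sellers receive ps = pb + 44 for each unit, where pb is the price buyers pay.
Supply in terms of pb becomes qs = -10 + 1.4(pb + 44) = 51.6 + 1.4pb. Setting this equal to demand: 758 - 8.5pb = 51.6 + 1.4pb, so pb = 7064/99.
Sellers receive ps = 7064/99 + 44 = 11420/99; q' = 758 − 8.5·(7064/99) = 14998/99.
Government outlay = subsidy × quantity = 44 × 14998/99 = 59992/9.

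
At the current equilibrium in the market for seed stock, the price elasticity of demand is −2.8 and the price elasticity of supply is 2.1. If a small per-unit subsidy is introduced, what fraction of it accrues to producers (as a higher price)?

For a small subsidy around the equilibrium, the benefit split depends on the relative slopes, which at a point are proportional to the elasticities.
Buyer share = εs/(εs + |εd|) = 2.1/(2.1 + 2.8) = 3/7; seller share = |εd|/(εs + |εd|) = 4/7.
So producers capture 4/7 of the subsidy.

Producer share = 4/7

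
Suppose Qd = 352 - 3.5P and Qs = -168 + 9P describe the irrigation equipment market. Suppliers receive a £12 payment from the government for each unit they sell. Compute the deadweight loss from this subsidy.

Pre-subsidy: 352 - 3.5P = -168 + 9P gives P* = 41.6, Q* = 206.4.
With the subsidy, sellers receive Ps = Pb + 12 for each unit, where Pb is the price buyers pay.
Supply in terms of Pb becomes Qs = -168 + 9(Pb + 12) = -60 + 9Pb. Setting this equal to demand: 352 - 3.5Pb = -60 + 9Pb, so Pb = 32.96.
Sellers receive Ps = 32.96 + 12 = 44.96; Q' = 352 − 3.5·32.96 = 236.64.
The subsidy expands output by 236.64 − 206.4 = 30.24 past the efficient level; on those units the gap between marginal cost and willingness to pay runs from 0 up to 12.
DWL = ½ × 12 × 30.24 = 181.44.

Deadweight loss = £181.44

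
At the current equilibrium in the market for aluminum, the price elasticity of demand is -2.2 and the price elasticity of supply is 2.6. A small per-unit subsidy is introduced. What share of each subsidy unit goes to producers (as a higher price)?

Producer share = 11/24

For a small subsidy around the equilibrium, the benefit split depends on the relative slopes, which at a point are proportional to the elasticities.
Buyer share = εs/(εs + |εd|) = 2.6/(2.6 + 2.2) = 13/24; seller share = |εd|/(εs + |εd|) = 11/24.
So producers capture 11/24 of the subsidy.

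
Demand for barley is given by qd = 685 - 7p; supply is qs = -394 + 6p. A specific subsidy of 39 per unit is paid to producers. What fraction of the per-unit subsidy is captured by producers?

Producer share = 7/13

Pre-subsidy: 685 - 7p = -394 + 6p gives p* = 83, q* = 104.
With the subsidy, sellers receive ps = pb + 39 for each unit, where pb is the price buyers pay.
Supply in terms of pb becomes qs = -394 + 6(pb + 39) = -160 + 6pb. Setting this equal to demand: 685 - 7pb = -160 + 6pb, so pb = 65.
Sellers receive ps = 65 + 39 = 104; q' = 685 − 7·65 = 230.
Buyers' price falls by p* − pb = 83 − 65 = 18; sellers' price rises by ps − p* = 104 − 83 = 21.
So producers capture 21/39 = 7/13 of each unit of subsidy.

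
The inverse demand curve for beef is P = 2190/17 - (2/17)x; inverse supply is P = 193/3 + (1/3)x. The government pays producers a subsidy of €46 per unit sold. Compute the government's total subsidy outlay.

Pre-subsidy: 2190/17 - (2/17)x = 193/3 + (1/3)x gives x* = 143 and P* = 112.
With the subsidy, sellers receive Ps = Pb + 46 for each unit, where Pb is the price buyers pay.
On the curves, Pb = 2190/17 - (2/17)x and Ps = 193/3 + (1/3)x; the wedge Ps − Pb = 46 gives 193/3 + (1/3)x − (2190/17 - (2/17)x) = 46, so x' = 245.
Then Pb = 2190/17 − (2/17)·245 = 100 and Ps = 193/3 + (1/3)·245 = 146.
Government outlay = subsidy × quantity = 46 × 245 = 11270.

Government cost = €11270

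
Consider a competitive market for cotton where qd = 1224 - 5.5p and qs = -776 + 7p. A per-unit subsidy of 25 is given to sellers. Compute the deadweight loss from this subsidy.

Deadweight loss = 962.5

Pre-subsidy: 1224 - 5.5p = -776 + 7p gives p* = 160, q* = 344.
With the subsidy, sellers receive ps = pb + 25 for each unit, where pb is the price buyers pay.
Supply in terms of pb becomes qs = -776 + 7(pb + 25) = -601 + 7pb. Setting this equal to demand: 1224 - 5.5pb = -601 + 7pb, so pb = 146.
Sellers receive ps = 146 + 25 = 171; q' = 1224 − 5.5·146 = 421.
The subsidy expands output by 421 − 344 = 77 past the efficient level; on those units the gap between marginal cost and willingness to pay runs from 0 up to 25.
DWL = ½ × 25 × 77 = 962.5.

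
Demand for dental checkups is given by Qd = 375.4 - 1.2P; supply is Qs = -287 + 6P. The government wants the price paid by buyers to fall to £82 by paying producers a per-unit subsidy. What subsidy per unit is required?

Required subsidy s = £12 per unit

At a buyer price of 82, quantity demanded is 375.4 − 1.2·82 = 277.
Sellers supply 277 only when they receive Ps with -287 + 6·Ps = 277, i.e. Ps = 94.
s = Ps − Pb = 94 − 82 = 12.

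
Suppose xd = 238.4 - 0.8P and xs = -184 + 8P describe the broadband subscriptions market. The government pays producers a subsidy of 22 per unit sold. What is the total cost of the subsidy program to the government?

Pre-subsidy: 238.4 - 0.8P = -184 + 8P gives P* = 48, x* = 200.
With the subsidy, sellers receive Ps = Pb + 22 for each unit, where Pb is the price buyers pay.
Supply in terms of Pb becomes xs = -184 + 8(Pb + 22) = -8 + 8Pb. Setting this equal to demand: 238.4 - 0.8Pb = -8 + 8Pb, so Pb = 28.
Sellers receive Ps = 28 + 22 = 50; x' = 238.4 − 0.8·28 = 216.
Government outlay = subsidy × quantity = 22 × 216 = 4752.

Government cost = 4752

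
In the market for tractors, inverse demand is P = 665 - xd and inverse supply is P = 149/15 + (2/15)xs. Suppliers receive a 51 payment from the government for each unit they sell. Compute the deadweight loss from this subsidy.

Deadweight loss = 1147.5

Pre-subsidy: 665 - x = 149/15 + (2/15)x gives x* = 578 and P* = 87.
With the subsidy, sellers receive Ps = Pb + 51 for each unit, where Pb is the price buyers pay.
On the curves, Pb = 665 - x and Ps = 149/15 + (2/15)x; the wedge Ps − Pb = 51 gives 149/15 + (2/15)x − (665 - x) = 51, so x' = 623.
Then Pb = 665 − 1·623 = 42 and Ps = 149/15 + (2/15)·623 = 93.
The subsidy expands output by 623 − 578 = 45 past the efficient level; on those units the gap between marginal cost and willingness to pay runs from 0 up to 51.
DWL = ½ × 51 × 45 = 1147.5.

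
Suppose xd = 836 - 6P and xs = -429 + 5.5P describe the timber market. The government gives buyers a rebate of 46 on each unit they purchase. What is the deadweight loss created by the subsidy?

Pre-subsidy: 836 - 6P = -429 + 5.5P gives P* = 110, x* = 176.
With the rebate, buyers effectively pay Pb = Ps − 46, where Ps is the price sellers receive.
Demand in terms of Ps becomes xd = 836 − 6(Ps − 46) = 1112 - 6Ps. Setting this equal to supply: 1112 - 6Ps = -429 + 5.5Ps, so Ps = 134.
Buyers pay Pb = 134 − 46 = 88; x' = -429 + 5.5·134 = 308.
The subsidy expands output by 308 − 176 = 132 past the efficient level; on those units the gap between marginal cost and willingness to pay runs from 0 up to 46.
DWL = ½ × 46 × 132 = 3036.

Deadweight loss = 3036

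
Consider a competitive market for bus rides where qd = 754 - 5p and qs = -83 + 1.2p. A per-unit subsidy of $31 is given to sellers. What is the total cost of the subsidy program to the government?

Pre-subsidy: 754 - 5p = -83 + 1.2p gives p* = 135, q* = 79.
With the subsidy, sellers receive ps = pb + 31 for each unit, where pb is the price buyers pay.
Supply in terms of pb becomes qs = -83 + 1.2(pb + 31) = -45.8 + 1.2pb. Setting this equal to demand: 754 - 5pb = -45.8 + 1.2pb, so pb = 129.
Sellers receive ps = 129 + 31 = 160; q' = 754 − 5·129 = 109.
Government outlay = subsidy × quantity = 31 × 109 = 3379.

Government cost = $3379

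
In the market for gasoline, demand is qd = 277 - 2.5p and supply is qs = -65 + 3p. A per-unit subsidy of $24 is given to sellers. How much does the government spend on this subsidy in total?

Pre-subsidy: 277 - 2.5p = -65 + 3p gives p* = 684/11, q* = 1337/11.
With the subsidy, sellers receive ps = pb + 24 for each unit, where pb is the price buyers pay.
Supply in terms of pb becomes qs = -65 + 3(pb + 24) = 7 + 3pb. Setting this equal to demand: 277 - 2.5pb = 7 + 3pb, so pb = 540/11.
Sellers receive ps = 540/11 + 24 = 804/11; q' = 277 − 2.5·(540/11) = 1697/11.
Government outlay = subsidy × quantity = 24 × 1697/11 = 40728/11.

Government cost = 40728/11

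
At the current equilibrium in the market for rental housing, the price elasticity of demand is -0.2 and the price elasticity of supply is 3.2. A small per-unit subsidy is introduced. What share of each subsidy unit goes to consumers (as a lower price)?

Consumer share = 16/17

For a small subsidy around the equilibrium, the benefit split depends on the relative slopes, which at a point are proportional to the elasticities.
Buyer share = εs/(εs + |εd|) = 3.2/(3.2 + 0.2) = 16/17; seller share = |εd|/(εs + |εd|) = 1/17.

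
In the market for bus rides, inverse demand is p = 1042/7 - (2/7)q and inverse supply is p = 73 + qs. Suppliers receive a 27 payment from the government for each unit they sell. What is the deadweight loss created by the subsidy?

Deadweight loss = 283.5

Pre-subsidy: 1042/7 - (2/7)q = 73 + q gives q* = 59 and p* = 132.
With the subsidy, sellers receive ps = pb + 27 for each unit, where pb is the price buyers pay.
On the curves, pb = 1042/7 - (2/7)q and ps = 73 + q; the wedge ps − pb = 27 gives 73 + q − (1042/7 - (2/7)q) = 27, so q' = 80.
Then pb = 1042/7 − (2/7)·80 = 126 and ps = 73 + 1·80 = 153.
The subsidy expands output by 80 − 59 = 21 past the efficient level; on those units the gap between marginal cost and willingness to pay runs from 0 up to 27.
DWL = ½ × 27 × 21 = 283.5.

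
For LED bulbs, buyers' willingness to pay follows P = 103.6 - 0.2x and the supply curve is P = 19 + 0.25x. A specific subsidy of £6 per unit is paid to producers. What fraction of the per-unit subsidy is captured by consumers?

Consumer share = 4/9

Pre-subsidy: 103.6 - 0.2x = 19 + 0.25x gives x* = 188 and P* = 66.
With the subsidy, sellers receive Ps = Pb + 6 for each unit, where Pb is the price buyers pay.
On the curves, Pb = 103.6 - 0.2x and Ps = 19 + 0.25x; the wedge Ps − Pb = 6 gives 19 + 0.25x − (103.6 - 0.2x) = 6, so x' = 604/3.
Then Pb = 103.6 − 0.2·(604/3) = 190/3 and Ps = 19 + 0.25·(604/3) = 208/3.
Buyers' price falls by P* − Pb = 66 − 190/3 = 8/3; sellers' price rises by Ps − P* = 208/3 − 66 = 10/3.
So consumers capture (8/3)/6 = 4/9 of each unit of subsidy.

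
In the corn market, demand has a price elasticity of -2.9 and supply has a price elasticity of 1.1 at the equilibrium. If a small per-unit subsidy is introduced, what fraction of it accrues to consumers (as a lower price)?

For a small subsidy around the equilibrium, the benefit split depends on the relative slopes, which at a point are proportional to the elasticities.
Buyer share = εs/(εs + |εd|) = 1.1/(1.1 + 2.9) = 0.275; seller share = |εd|/(εs + |εd|) = 0.725.

Consumer share = 0.275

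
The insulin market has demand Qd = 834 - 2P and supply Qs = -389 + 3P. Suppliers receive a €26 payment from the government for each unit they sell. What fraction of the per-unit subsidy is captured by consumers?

Consumer share = 0.6

Pre-subsidy: 834 - 2P = -389 + 3P gives P* = 244.6, Q* = 344.8.
With the subsidy, sellers receive Ps = Pb + 26 for each unit, where Pb is the price buyers pay.
Supply in terms of Pb becomes Qs = -389 + 3(Pb + 26) = -311 + 3Pb. Setting this equal to demand: 834 - 2Pb = -311 + 3Pb, so Pb = 229.
Sellers receive Ps = 229 + 26 = 255; Q' = 834 − 2·229 = 376.
Buyers' price falls by P* − Pb = 244.6 − 229 = 15.6; sellers' price rises by Ps − P* = 255 − 244.6 = 10.4.
So consumers capture 15.6/26 = 0.6 of each unit of subsidy.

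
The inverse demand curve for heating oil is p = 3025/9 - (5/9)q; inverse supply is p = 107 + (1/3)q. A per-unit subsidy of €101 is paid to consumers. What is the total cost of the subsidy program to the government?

Government cost = €37508.875

Pre-subsidy: 3025/9 - (5/9)q = 107 + (1/3)q gives q* = 257.75 and p* = 2315/12.
With the rebate, buyers effectively pay pb = ps − 101, where ps is the price sellers receive.
On the curves, pb = 3025/9 - (5/9)q and ps = 107 + (1/3)q; the wedge ps − pb = 101 gives 107 + (1/3)q − (3025/9 - (5/9)q) = 101, so q' = 371.375.
Then pb = 3025/9 − (5/9)·371.375 = 3115/24 and ps = 107 + (1/3)·371.375 = 5539/24.
Government outlay = subsidy × quantity = 101 × 371.375 = 37508.875.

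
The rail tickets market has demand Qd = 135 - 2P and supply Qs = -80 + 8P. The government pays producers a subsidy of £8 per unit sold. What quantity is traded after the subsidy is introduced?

Pre-subsidy: 135 - 2P = -80 + 8P gives P* = 21.5, Q* = 92.
With the subsidy, sellers receive Ps = Pb + 8 for each unit, where Pb is the price buyers pay.
Supply in terms of Pb becomes Qs = -80 + 8(Pb + 8) = -16 + 8Pb. Setting this equal to demand: 135 - 2Pb = -16 + 8Pb, so Pb = 15.1.
Sellers receive Ps = 15.1 + 8 = 23.1; Q' = 135 − 2·15.1 = 104.8.

Q' = 104.8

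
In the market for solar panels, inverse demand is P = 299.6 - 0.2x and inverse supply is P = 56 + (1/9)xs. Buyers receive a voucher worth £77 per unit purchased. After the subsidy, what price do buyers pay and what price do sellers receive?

Pre-subsidy: 299.6 - 0.2x = 56 + (1/9)x gives x* = 783 and P* = 143.
With the rebate, buyers effectively pay Pb = Ps − 77, where Ps is the price sellers receive.
On the curves, Pb = 299.6 - 0.2x and Ps = 56 + (1/9)x; the wedge Ps − Pb = 77 gives 56 + (1/9)x − (299.6 - 0.2x) = 77, so x' = 1030.5.
Then Pb = 299.6 − 0.2·1030.5 = 93.5 and Ps = 56 + (1/9)·1030.5 = 170.5.

Buyers pay £93.5; sellers receive £170.5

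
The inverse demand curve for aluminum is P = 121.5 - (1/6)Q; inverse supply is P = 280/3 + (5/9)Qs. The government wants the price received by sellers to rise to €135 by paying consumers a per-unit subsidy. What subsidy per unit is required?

At a seller price of 135, quantity supplied is -168 + 1.8·135 = 75.
Buyers absorb 75 only when they pay Pb = 121.5 − (1/6)·75 = 109.
s = Ps − Pb = 135 − 109 = 26.

Required subsidy s = €26 per unit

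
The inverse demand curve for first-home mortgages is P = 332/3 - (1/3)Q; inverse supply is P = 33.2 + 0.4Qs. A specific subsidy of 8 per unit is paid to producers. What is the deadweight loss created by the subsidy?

Pre-subsidy: 332/3 - (1/3)Q = 33.2 + 0.4Q gives Q* = 1162/11 and P* = 830/11.
With the subsidy, sellers receive Ps = Pb + 8 for each unit, where Pb is the price buyers pay.
On the curves, Pb = 332/3 - (1/3)Q and Ps = 33.2 + 0.4Q; the wedge Ps − Pb = 8 gives 33.2 + 0.4Q − (332/3 - (1/3)Q) = 8, so Q' = 1282/11.
Then Pb = 332/3 − (1/3)·(1282/11) = 790/11 and Ps = 33.2 + 0.4·(1282/11) = 878/11.
The subsidy expands output by 1282/11 − 1162/11 = 120/11 past the efficient level; on those units the gap between marginal cost and willingness to pay runs from 0 up to 8.
DWL = ½ × 8 × 120/11 = 480/11.

Deadweight loss = 480/11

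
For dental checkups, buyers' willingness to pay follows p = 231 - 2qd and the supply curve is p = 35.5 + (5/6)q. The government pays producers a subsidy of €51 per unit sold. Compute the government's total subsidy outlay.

Pre-subsidy: 231 - 2q = 35.5 + (5/6)q gives q* = 69 and p* = 93.
With the subsidy, sellers receive ps = pb + 51 for each unit, where pb is the price buyers pay.
On the curves, pb = 231 - 2q and ps = 35.5 + (5/6)q; the wedge ps − pb = 51 gives 35.5 + (5/6)q − (231 - 2q) = 51, so q' = 87.
Then pb = 231 − 2·87 = 57 and ps = 35.5 + (5/6)·87 = 108.
Government outlay = subsidy × quantity = 51 × 87 = 4437.

Government cost = €4437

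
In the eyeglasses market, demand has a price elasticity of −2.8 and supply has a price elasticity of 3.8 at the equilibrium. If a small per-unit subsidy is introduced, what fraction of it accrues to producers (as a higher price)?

Producer share = 14/33

For a small subsidy around the equilibrium, the benefit split depends on the relative slopes, which at a point are proportional to the elasticities.
Buyer share = εs/(εs + |εd|) = 3.8/(3.8 + 2.8) = 19/33; seller share = |εd|/(εs + |εd|) = 14/33.
So producers capture 14/33 of the subsidy.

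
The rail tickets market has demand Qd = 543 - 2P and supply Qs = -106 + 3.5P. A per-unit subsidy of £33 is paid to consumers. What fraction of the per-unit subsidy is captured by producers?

Producer share = 4/11

Pre-subsidy: 543 - 2P = -106 + 3.5P gives P* = 118, Q* = 307.
With the rebate, buyers effectively pay Pb = Ps − 33, where Ps is the price sellers receive.
Demand in terms of Ps becomes Qd = 543 − 2(Ps − 33) = 609 - 2Ps. Setting this equal to supply: 609 - 2Ps = -106 + 3.5Ps, so Ps = 130.
Buyers pay Pb = 130 − 33 = 97; Q' = -106 + 3.5·130 = 349.
Buyers' price falls by P* − Pb = 118 − 97 = 21; sellers' price rises by Ps − P* = 130 − 118 = 12.
So producers capture 12/33 = 4/11 of each unit of subsidy.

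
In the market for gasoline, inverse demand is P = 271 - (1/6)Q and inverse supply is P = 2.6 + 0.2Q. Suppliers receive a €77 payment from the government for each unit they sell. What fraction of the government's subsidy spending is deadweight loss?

DWL / government spending = 35/314

Pre-subsidy: 271 - (1/6)Q = 2.6 + 0.2Q gives Q* = 732 and P* = 149.
With the subsidy, sellers receive Ps = Pb + 77 for each unit, where Pb is the price buyers pay.
On the curves, Pb = 271 - (1/6)Q and Ps = 2.6 + 0.2Q; the wedge Ps − Pb = 77 gives 2.6 + 0.2Q − (271 - (1/6)Q) = 77, so Q' = 942.
Then Pb = 271 − (1/6)·942 = 114 and Ps = 2.6 + 0.2·942 = 191.
ΔCS = ½(732 + 942)(149 − 114) = 29295; ΔPS = ½(732 + 942)(191 − 149) = 35154.
Government spending = 77 × 942 = 72534.
DWL = ½ × 77 × (942 − 732) = 8085; fraction = 8085 / 72534 = 35/314.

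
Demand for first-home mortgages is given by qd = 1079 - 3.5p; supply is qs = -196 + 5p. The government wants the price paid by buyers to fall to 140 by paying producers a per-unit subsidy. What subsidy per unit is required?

At a buyer price of 140, quantity demanded is 1079 − 3.5·140 = 589.
Sellers supply 589 only when they receive ps with -196 + 5·ps = 589, i.e. ps = 157.
s = ps − pb = 157 − 140 = 17.

Required subsidy s = 17 per unit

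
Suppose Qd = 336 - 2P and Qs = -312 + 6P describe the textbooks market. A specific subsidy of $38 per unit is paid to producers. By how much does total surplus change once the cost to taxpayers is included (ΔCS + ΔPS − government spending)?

Pre-subsidy: 336 - 2P = -312 + 6P gives P* = 81, Q* = 174.
With the subsidy, sellers receive Ps = Pb + 38 for each unit, where Pb is the price buyers pay.
Supply in terms of Pb becomes Qs = -312 + 6(Pb + 38) = -84 + 6Pb. Setting this equal to demand: 336 - 2Pb = -84 + 6Pb, so Pb = 52.5.
Sellers receive Ps = 52.5 + 38 = 90.5; Q' = 336 − 2·52.5 = 231.
ΔCS = ½(174 + 231)(81 − 52.5) = 5771.25; ΔPS = ½(174 + 231)(90.5 − 81) = 1923.75.
Government spending = 38 × 231 = 8778.
Net change = 5771.25 + 1923.75 − 8778 = -1083. The loss equals the DWL triangle ½·38·57.

Net change in total surplus = -$1083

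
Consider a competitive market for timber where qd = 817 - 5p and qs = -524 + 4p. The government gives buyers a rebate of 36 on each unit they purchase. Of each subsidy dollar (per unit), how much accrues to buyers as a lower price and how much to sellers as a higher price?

Pre-subsidy: 817 - 5p = -524 + 4p gives p* = 149, q* = 72.
With the rebate, buyers effectively pay pb = ps − 36, where ps is the price sellers receive.
Demand in terms of ps becomes qd = 817 − 5(ps − 36) = 997 - 5ps. Setting this equal to supply: 997 - 5ps = -524 + 4ps, so ps = 169.
Buyers pay pb = 169 − 36 = 133; q' = -524 + 4·169 = 152.
Buyers' price falls by p* − pb = 149 − 133 = 16; sellers' price rises by ps − p* = 169 − 149 = 20.

Buyers gain 16 per unit; sellers gain 20 per unit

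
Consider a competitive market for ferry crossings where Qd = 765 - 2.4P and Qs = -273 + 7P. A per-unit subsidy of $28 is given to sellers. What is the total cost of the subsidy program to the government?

Government cost = 723828/47

Pre-subsidy: 765 - 2.4P = -273 + 7P gives P* = 5190/47, Q* = 23499/47.
With the subsidy, sellers receive Ps = Pb + 28 for each unit, where Pb is the price buyers pay.
Supply in terms of Pb becomes Qs = -273 + 7(Pb + 28) = -77 + 7Pb. Setting this equal to demand: 765 - 2.4Pb = -77 + 7Pb, so Pb = 4210/47.
Sellers receive Ps = 4210/47 + 28 = 5526/47; Q' = 765 − 2.4·(4210/47) = 25851/47.
Government outlay = subsidy × quantity = 28 × 25851/47 = 723828/47.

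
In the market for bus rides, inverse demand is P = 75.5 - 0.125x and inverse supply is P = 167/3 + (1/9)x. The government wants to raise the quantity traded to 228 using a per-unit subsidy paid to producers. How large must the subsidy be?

Required subsidy s = 34 per unit

At x = 228, from the demand curve buyers pay Pb = 75.5 − 0.125·228 = 47; from the supply curve sellers need Ps = 167/3 + (1/9)·228 = 81.
The subsidy must fill the gap: s = Ps − Pb = 81 − 47 = 34.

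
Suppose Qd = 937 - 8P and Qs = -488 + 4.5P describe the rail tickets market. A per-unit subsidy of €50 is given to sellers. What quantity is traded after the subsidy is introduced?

Pre-subsidy: 937 - 8P = -488 + 4.5P gives P* = 114, Q* = 25.
With the subsidy, sellers receive Ps = Pb + 50 for each unit, where Pb is the price buyers pay.
Supply in terms of Pb becomes Qs = -488 + 4.5(Pb + 50) = -263 + 4.5Pb. Setting this equal to demand: 937 - 8Pb = -263 + 4.5Pb, so Pb = 96.
Sellers receive Ps = 96 + 50 = 146; Q' = 937 − 8·96 = 169.

Q' = 169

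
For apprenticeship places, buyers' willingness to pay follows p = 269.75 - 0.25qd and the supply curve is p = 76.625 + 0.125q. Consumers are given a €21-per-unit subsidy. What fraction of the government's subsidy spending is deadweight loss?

Pre-subsidy: 269.75 - 0.25q = 76.625 + 0.125q gives q* = 515 and p* = 141.
With the rebate, buyers effectively pay pb = ps − 21, where ps is the price sellers receive.
On the curves, pb = 269.75 - 0.25q and ps = 76.625 + 0.125q; the wedge ps − pb = 21 gives 76.625 + 0.125q − (269.75 - 0.25q) = 21, so q' = 571.
Then pb = 269.75 − 0.25·571 = 127 and ps = 76.625 + 0.125·571 = 148.
ΔCS = ½(515 + 571)(141 − 127) = 7602; ΔPS = ½(515 + 571)(148 − 141) = 3801.
Government spending = 21 × 571 = 11991.
DWL = ½ × 21 × (571 − 515) = 588; fraction = 588 / 11991 = 28/571.

DWL / government spending = 28/571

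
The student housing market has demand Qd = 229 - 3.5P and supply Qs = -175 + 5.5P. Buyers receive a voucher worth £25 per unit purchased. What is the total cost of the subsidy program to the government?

Government cost = 112825/36

Pre-subsidy: 229 - 3.5P = -175 + 5.5P gives P* = 404/9, Q* = 647/9.
With the rebate, buyers effectively pay Pb = Ps − 25, where Ps is the price sellers receive.
Demand in terms of Ps becomes Qd = 229 − 3.5(Ps − 25) = 316.5 - 3.5Ps. Setting this equal to supply: 316.5 - 3.5Ps = -175 + 5.5Ps, so Ps = 983/18.
Buyers pay Pb = 983/18 − 25 = 533/18; Q' = -175 + 5.5·(983/18) = 4513/36.
Government outlay = subsidy × quantity = 25 × 4513/36 = 112825/36.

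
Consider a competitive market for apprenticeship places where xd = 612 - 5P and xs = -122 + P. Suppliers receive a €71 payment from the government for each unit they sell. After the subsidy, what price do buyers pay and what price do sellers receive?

Pre-subsidy: 612 - 5P = -122 + P gives P* = 367/3, x* = 1/3.
With the subsidy, sellers receive Ps = Pb + 71 for each unit, where Pb is the price buyers pay.
Supply in terms of Pb becomes xs = -122 + 1(Pb + 71) = -51 + Pb. Setting this equal to demand: 612 - 5Pb = -51 + Pb, so Pb = 110.5.
Sellers receive Ps = 110.5 + 71 = 181.5; x' = 612 − 5·110.5 = 59.5.

Buyers pay €110.5; sellers receive €181.5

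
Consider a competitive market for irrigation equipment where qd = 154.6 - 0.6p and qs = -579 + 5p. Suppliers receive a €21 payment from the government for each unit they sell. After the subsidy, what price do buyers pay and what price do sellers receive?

Pre-subsidy: 154.6 - 0.6p = -579 + 5p gives p* = 131, q* = 76.
With the subsidy, sellers receive ps = pb + 21 for each unit, where pb is the price buyers pay.
Supply in terms of pb becomes qs = -579 + 5(pb + 21) = -474 + 5pb. Setting this equal to demand: 154.6 - 0.6pb = -474 + 5pb, so pb = 112.25.
Sellers receive ps = 112.25 + 21 = 133.25; q' = 154.6 − 0.6·112.25 = 87.25.

Buyers pay €112.25; sellers receive €133.25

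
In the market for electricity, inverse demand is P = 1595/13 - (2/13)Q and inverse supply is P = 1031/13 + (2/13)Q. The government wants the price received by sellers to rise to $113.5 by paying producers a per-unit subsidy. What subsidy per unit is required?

At a seller price of 113.5, quantity supplied is -515.5 + 6.5·113.5 = 222.25.
Buyers absorb 222.25 only when they pay Pb = 1595/13 − (2/13)·222.25 = 88.5.
s = Ps − Pb = 113.5 − 88.5 = 25.

Required subsidy s = $25 per unit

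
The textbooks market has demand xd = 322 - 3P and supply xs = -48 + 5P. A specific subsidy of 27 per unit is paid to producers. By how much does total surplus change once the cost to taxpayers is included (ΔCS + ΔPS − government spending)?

Pre-subsidy: 322 - 3P = -48 + 5P gives P* = 46.25, x* = 183.25.
With the subsidy, sellers receive Ps = Pb + 27 for each unit, where Pb is the price buyers pay.
Supply in terms of Pb becomes xs = -48 + 5(Pb + 27) = 87 + 5Pb. Setting this equal to demand: 322 - 3Pb = 87 + 5Pb, so Pb = 29.375.
Sellers receive Ps = 29.375 + 27 = 56.375; x' = 322 − 3·29.375 = 233.875.
ΔCS = ½(183.25 + 233.875)(46.25 − 29.375) = 3519.4921875; ΔPS = ½(183.25 + 233.875)(56.375 − 46.25) = 2111.6953125.
Government spending = 27 × 233.875 = 6314.625.
Net change = 3519.4921875 + 2111.6953125 − 6314.625 = -683.4375. The loss equals the DWL triangle ½·27·50.625.

Net change in total surplus = -683.4375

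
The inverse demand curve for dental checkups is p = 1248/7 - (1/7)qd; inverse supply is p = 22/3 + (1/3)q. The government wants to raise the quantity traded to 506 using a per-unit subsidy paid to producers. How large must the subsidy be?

At q = 506, from the demand curve buyers pay pb = 1248/7 − (1/7)·506 = 106; from the supply curve sellers need ps = 22/3 + (1/3)·506 = 176.
The subsidy must fill the gap: s = ps − pb = 176 − 106 = 70.

Required subsidy s = 70 per unit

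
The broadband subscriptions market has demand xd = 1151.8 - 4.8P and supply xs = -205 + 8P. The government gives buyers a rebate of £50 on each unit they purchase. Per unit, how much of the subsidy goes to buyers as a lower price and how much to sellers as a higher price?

Buyers gain £31.25 per unit; sellers gain £18.75 per unit

Pre-subsidy: 1151.8 - 4.8P = -205 + 8P gives P* = 106, x* = 643.
With the rebate, buyers effectively pay Pb = Ps − 50, where Ps is the price sellers receive.
Demand in terms of Ps becomes xd = 1151.8 − 4.8(Ps − 50) = 1391.8 - 4.8Ps. Setting this equal to supply: 1391.8 - 4.8Ps = -205 + 8Ps, so Ps = 124.75.
Buyers pay Pb = 124.75 − 50 = 74.75; x' = -205 + 8·124.75 = 793.
Buyers' price falls by P* − Pb = 106 − 74.75 = 31.25; sellers' price rises by Ps − P* = 124.75 − 106 = 18.75.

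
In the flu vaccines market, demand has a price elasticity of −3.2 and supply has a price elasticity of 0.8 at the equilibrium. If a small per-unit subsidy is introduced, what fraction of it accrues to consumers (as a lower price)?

For a small subsidy around the equilibrium, the benefit split depends on the relative slopes, which at a point are proportional to the elasticities.
Buyer share = εs/(εs + |εd|) = 0.8/(0.8 + 3.2) = 0.2; seller share = |εd|/(εs + |εd|) = 0.8.

Consumer share = 0.2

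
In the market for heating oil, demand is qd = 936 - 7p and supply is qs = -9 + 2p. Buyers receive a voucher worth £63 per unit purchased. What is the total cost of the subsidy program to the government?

Pre-subsidy: 936 - 7p = -9 + 2p gives p* = 105, q* = 201.
With the rebate, buyers effectively pay pb = ps − 63, where ps is the price sellers receive.
Demand in terms of ps becomes qd = 936 − 7(ps − 63) = 1377 - 7ps. Setting this equal to supply: 1377 - 7ps = -9 + 2ps, so ps = 154.
Buyers pay pb = 154 − 63 = 91; q' = -9 + 2·154 = 299.
Government outlay = subsidy × quantity = 63 × 299 = 18837.

Government cost = £18837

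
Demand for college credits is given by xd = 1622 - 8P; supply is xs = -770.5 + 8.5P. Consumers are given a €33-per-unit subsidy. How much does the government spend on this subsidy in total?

Pre-subsidy: 1622 - 8P = -770.5 + 8.5P gives P* = 145, x* = 462.
With the rebate, buyers effectively pay Pb = Ps − 33, where Ps is the price sellers receive.
Demand in terms of Ps becomes xd = 1622 − 8(Ps − 33) = 1886 - 8Ps. Setting this equal to supply: 1886 - 8Ps = -770.5 + 8.5Ps, so Ps = 161.
Buyers pay Pb = 161 − 33 = 128; x' = -770.5 + 8.5·161 = 598.
Government outlay = subsidy × quantity = 33 × 598 = 19734.

Government cost = €19734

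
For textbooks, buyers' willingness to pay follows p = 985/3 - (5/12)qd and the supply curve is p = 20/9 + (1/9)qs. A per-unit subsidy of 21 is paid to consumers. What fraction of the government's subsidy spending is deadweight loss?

DWL / government spending = 189/6248

Pre-subsidy: 985/3 - (5/12)q = 20/9 + (1/9)q gives q* = 11740/19 and p* = 4040/57.
With the rebate, buyers effectively pay pb = ps − 21, where ps is the price sellers receive.
On the curves, pb = 985/3 - (5/12)q and ps = 20/9 + (1/9)q; the wedge ps − pb = 21 gives 20/9 + (1/9)q − (985/3 - (5/12)q) = 21, so q' = 12496/19.
Then pb = 985/3 − (5/12)·(12496/19) = 3095/57 and ps = 20/9 + (1/9)·(12496/19) = 4292/57.
ΔCS = ½(11740/19 + 12496/19)(4040/57 − 3095/57) = 3817170/361; ΔPS = ½(11740/19 + 12496/19)(4292/57 − 4040/57) = 1017912/361.
Government spending = 21 × 12496/19 = 262416/19.
DWL = ½ × 21 × (12496/19 − 11740/19) = 7938/19; fraction = (7938/19) / (262416/19) = 189/6248.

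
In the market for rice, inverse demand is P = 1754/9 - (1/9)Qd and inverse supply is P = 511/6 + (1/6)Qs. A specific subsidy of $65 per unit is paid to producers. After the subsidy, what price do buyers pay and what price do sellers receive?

Pre-subsidy: 1754/9 - (1/9)Q = 511/6 + (1/6)Q gives Q* = 395 and P* = 151.
With the subsidy, sellers receive Ps = Pb + 65 for each unit, where Pb is the price buyers pay.
On the curves, Pb = 1754/9 - (1/9)Q and Ps = 511/6 + (1/6)Q; the wedge Ps − Pb = 65 gives 511/6 + (1/6)Q − (1754/9 - (1/9)Q) = 65, so Q' = 629.
Then Pb = 1754/9 − (1/9)·629 = 125 and Ps = 511/6 + (1/6)·629 = 190.

Buyers pay $125; sellers receive $190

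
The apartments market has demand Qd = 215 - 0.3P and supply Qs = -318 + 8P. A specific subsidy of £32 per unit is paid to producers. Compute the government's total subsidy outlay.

Pre-subsidy: 215 - 0.3P = -318 + 8P gives P* = 5330/83, Q* = 16246/83.
With the subsidy, sellers receive Ps = Pb + 32 for each unit, where Pb is the price buyers pay.
Supply in terms of Pb becomes Qs = -318 + 8(Pb + 32) = -62 + 8Pb. Setting this equal to demand: 215 - 0.3Pb = -62 + 8Pb, so Pb = 2770/83.
Sellers receive Ps = 2770/83 + 32 = 5426/83; Q' = 215 − 0.3·(2770/83) = 17014/83.
Government outlay = subsidy × quantity = 32 × 17014/83 = 544448/83.

Government cost = 544448/83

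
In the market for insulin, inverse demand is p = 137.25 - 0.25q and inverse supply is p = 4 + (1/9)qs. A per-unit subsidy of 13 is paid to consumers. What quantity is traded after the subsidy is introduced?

Pre-subsidy: 137.25 - 0.25q = 4 + (1/9)q gives q* = 369 and p* = 45.
With the rebate, buyers effectively pay pb = ps − 13, where ps is the price sellers receive.
On the curves, pb = 137.25 - 0.25q and ps = 4 + (1/9)q; the wedge ps − pb = 13 gives 4 + (1/9)q − (137.25 - 0.25q) = 13, so q' = 405.
Then pb = 137.25 − 0.25·405 = 36 and ps = 4 + (1/9)·405 = 49.

q' = 405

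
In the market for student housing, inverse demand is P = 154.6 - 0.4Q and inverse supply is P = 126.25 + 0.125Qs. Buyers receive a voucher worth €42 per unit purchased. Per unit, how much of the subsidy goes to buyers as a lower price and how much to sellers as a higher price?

Pre-subsidy: 154.6 - 0.4Q = 126.25 + 0.125Q gives Q* = 54 and P* = 133.
With the rebate, buyers effectively pay Pb = Ps − 42, where Ps is the price sellers receive.
On the curves, Pb = 154.6 - 0.4Q and Ps = 126.25 + 0.125Q; the wedge Ps − Pb = 42 gives 126.25 + 0.125Q − (154.6 - 0.4Q) = 42, so Q' = 134.
Then Pb = 154.6 − 0.4·134 = 101 and Ps = 126.25 + 0.125·134 = 143.
Buyers' price falls by P* − Pb = 133 − 101 = 32; sellers' price rises by Ps − P* = 143 − 133 = 10.

Buyers gain €32 per unit; sellers gain €10 per unit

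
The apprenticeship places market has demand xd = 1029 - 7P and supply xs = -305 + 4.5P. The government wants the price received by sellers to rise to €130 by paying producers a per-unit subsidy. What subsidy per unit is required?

Required subsidy s = €23 per unit

At a seller price of 130, quantity supplied is -305 + 4.5·130 = 280.
Buyers absorb 280 only when they pay Pb with 1029 − 7·Pb = 280, i.e. Pb = 107.
s = Ps − Pb = 130 − 107 = 23.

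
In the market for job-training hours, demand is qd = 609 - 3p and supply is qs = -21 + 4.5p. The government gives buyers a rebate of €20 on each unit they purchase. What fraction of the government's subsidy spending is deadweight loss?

Pre-subsidy: 609 - 3p = -21 + 4.5p gives p* = 84, q* = 357.
With the rebate, buyers effectively pay pb = ps − 20, where ps is the price sellers receive.
Demand in terms of ps becomes qd = 609 − 3(ps − 20) = 669 - 3ps. Setting this equal to supply: 669 - 3ps = -21 + 4.5ps, so ps = 92.
Buyers pay pb = 92 − 20 = 72; q' = -21 + 4.5·92 = 393.
ΔCS = ½(357 + 393)(84 − 72) = 4500; ΔPS = ½(357 + 393)(92 − 84) = 3000.
Government spending = 20 × 393 = 7860.
DWL = ½ × 20 × (393 − 357) = 360; fraction = 360 / 7860 = 6/131.

DWL / government spending = 6/131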